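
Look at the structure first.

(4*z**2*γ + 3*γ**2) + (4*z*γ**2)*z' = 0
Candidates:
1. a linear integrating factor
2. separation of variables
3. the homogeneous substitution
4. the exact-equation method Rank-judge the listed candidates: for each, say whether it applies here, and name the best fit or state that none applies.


Technique: the exact-equation method — because the two cross partials coincide, the form is conservative as written — recover its potential in (γ, z).
- a linear integrating factor: the unknown enters nonlinearly (through a power, a denominator, or a transcendental function), which the linear integrating-factor recipe cannot absorb as-is — any repair would come from a preliminary substitution, not the factor.
- separation of variables: the two dependences do not factor apart.
- the homogeneous substitution: the slope does not depend on the ratio of the variables alone.
- the exact-equation method: applicable, and directly so.


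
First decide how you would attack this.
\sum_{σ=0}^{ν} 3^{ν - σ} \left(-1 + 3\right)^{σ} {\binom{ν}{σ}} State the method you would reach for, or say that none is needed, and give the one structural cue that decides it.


Technique: the binomial theorem — the binomial coefficients weight matched powers of (-1 + 3) and 3, which is exactly the expansion of a binomial power.


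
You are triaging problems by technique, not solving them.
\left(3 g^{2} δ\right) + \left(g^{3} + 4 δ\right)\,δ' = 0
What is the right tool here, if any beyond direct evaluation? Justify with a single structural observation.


Best approach: the exact-equation method — checking ∂/∂δ of 3 g^{2} δ against ∂/∂g of g^{3} + 4 δ: they match — the equation is exact as it stands.


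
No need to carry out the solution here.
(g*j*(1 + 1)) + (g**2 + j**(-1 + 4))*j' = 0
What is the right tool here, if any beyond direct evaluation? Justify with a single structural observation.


Verdict: the exact-equation method — because the two cross partials coincide, the form is conservative as written — recover its potential in (g, j).


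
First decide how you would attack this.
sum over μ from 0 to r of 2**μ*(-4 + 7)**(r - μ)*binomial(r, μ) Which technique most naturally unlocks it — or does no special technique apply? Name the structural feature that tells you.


Diagnosis: the binomial theorem — binomial coefficients against complementary powers of 2 and (-4 + 7): recognize the binomial expansion and resum.


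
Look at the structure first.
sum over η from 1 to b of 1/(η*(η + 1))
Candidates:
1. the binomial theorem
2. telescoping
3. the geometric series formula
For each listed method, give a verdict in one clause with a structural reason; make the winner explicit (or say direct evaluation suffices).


Technique: telescoping — the denominator's roots in 1/(η*(η + 1)) sit an integer apart: decomposition produces a self-cancelling chain.
- the binomial theorem: no binomial coefficients pair with matched powers.
- telescoping: yes, a natural case for it.
- the geometric series formula — the term-to-term ratio changes with the index, so the geometric formula cannot close it.


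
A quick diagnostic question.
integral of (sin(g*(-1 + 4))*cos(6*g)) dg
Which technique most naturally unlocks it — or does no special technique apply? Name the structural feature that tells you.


Verdict: a trigonometric identity — the product sin(g*(-1 + 4))*cos(6*g) converts to a sum of single-frequency sinusoids via the product-to-sum identity.


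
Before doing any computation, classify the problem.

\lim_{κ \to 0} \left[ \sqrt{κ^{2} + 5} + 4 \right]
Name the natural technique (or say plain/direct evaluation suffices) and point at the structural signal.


Verdict: no special technique — nothing blocks direct substitution at 0: plug in and finish.


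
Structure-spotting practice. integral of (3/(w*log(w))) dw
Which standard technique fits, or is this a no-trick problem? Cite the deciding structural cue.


Technique: u-substitution — collected, the integrand has one factor that is, up to a constant, the derivative of an inner expression the rest depends on — substitute for that inner expression.


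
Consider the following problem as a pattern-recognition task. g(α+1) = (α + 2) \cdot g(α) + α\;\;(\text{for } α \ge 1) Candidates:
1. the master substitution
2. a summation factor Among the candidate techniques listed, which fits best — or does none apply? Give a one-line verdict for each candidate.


Verdict: a summation factor — an index-dependent multiplier α + 2 rules out characteristic roots; a summation factor converts it to a pure difference.
- the master substitution — the recursion shifts the index rather than dividing it.
- a summation factor: applies; the problem has the shape this method handles.


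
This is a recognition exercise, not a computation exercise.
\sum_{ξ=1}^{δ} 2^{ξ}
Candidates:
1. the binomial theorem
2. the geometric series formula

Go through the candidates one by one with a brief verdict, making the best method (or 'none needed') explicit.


Verdict: the geometric series formula — each summand is the previous one scaled by 2; that constant multiplier is itself the geometric structure.
- the binomial theorem: no binomial coefficients pair with matched powers.
- the geometric series formula — applies; the problem has the shape this method handles.


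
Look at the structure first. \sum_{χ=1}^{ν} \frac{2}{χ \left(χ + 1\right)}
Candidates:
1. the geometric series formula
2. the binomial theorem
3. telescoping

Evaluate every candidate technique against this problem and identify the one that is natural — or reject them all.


Technique: telescoping — the denominator's roots in \frac{2}{χ \left(χ + 1\right)} sit an integer apart: decomposition produces a self-cancelling chain.
- the geometric series formula — there is no constant term-to-term ratio.
- the binomial theorem: no binomial coefficients pair with matched powers.
- telescoping: applicable, and directly so.


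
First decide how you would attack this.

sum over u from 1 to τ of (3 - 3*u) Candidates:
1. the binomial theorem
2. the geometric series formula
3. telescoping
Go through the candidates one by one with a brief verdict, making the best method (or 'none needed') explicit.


Technique: no special technique — Faulhaber territory: sum each constant-multiple power of u with its closed-form formula, no trick required.
- the binomial theorem — no binomial coefficients pair up with complementary powers here.
- the geometric series formula — no single multiplier carries one term to the next throughout the sum.
- telescoping: the summand is not presented as a shifted difference — a telescoping rewrite may exist, but the displayed structure does not offer one.


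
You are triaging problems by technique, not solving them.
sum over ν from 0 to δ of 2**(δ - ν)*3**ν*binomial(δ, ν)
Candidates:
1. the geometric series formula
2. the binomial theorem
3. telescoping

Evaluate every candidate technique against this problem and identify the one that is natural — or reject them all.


Method: the binomial theorem — binomial coefficients against complementary powers of 3 and 2: recognize the binomial expansion and resum.
- the geometric series formula — the term-to-term ratio drifts with the index — the one thing the geometric formula cannot absorb.
- the binomial theorem — a fit — the right tool for this form.
- telescoping — the summand is not presented as a shifted difference — a telescoping rewrite may exist, but the displayed structure does not offer one.


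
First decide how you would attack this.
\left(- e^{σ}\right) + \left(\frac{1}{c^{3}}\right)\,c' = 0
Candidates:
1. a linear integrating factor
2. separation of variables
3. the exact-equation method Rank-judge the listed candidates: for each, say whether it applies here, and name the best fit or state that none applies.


Method: separation of variables — all dependence on the two variables factors apart, the defining separable shape.
- a linear integrating factor: the unknown enters nonlinearly (through a power, a denominator, or a transcendental function), which the linear integrating-factor recipe cannot absorb as-is — any repair would come from a preliminary substitution, not the factor.
- separation of variables: applicable, and directly so.
- the exact-equation method — any potential here is of the trivial single-variable kind; the exact method earns its name only with genuine cross terms.


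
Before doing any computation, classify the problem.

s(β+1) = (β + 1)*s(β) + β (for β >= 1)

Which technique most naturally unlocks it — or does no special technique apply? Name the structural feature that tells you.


Diagnosis: a summation factor — rescale the sequence by the product of the weights β + 1 so far — the recurrence collapses to a plain running sum.


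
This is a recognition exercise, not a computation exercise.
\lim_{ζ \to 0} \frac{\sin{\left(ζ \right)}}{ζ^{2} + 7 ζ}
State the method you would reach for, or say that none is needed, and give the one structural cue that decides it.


Best approach: l'Hôpital's rule (0/0) — numerator and denominator both vanish at 0 — a genuine 0/0 form, which is exactly when l'Hôpital applies. Known elementary limits would finish this too — the rule just bypasses the case analysis.


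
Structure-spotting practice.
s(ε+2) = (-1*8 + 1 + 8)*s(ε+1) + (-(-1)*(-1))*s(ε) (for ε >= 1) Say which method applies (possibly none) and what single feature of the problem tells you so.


Verdict: the characteristic-root method — every coefficient is a fixed number and the forcing is zero — substitute r^ε and read off the root equation.


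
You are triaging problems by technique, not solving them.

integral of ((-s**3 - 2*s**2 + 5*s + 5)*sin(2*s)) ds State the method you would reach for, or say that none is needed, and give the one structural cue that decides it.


Verdict: integration by parts — differentiate -s**3 - 2*s**2 + 5*s + 5, integrate sin(2*s): each pass lowers the polynomial degree, so parts terminates.


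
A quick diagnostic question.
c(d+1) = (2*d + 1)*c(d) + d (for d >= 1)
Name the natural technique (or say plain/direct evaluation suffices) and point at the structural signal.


Method: a summation factor — the coefficient 2*d + 1 drifts with the index, so no fixed root exists; normalizing by the cumulative product telescopes it.


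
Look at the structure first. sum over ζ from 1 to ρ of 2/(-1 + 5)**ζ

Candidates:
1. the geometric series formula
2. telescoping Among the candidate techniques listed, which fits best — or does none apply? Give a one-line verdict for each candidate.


Method: the geometric series formula — consecutive terms stand in a fixed index-free ratio — the geometric sum formula closes it.
- the geometric series formula — applicable, and directly so.
- telescoping — the terms as presented offer no neighboring cancellation — a telescoping rewrite may exist, but the displayed structure does not hand one over.


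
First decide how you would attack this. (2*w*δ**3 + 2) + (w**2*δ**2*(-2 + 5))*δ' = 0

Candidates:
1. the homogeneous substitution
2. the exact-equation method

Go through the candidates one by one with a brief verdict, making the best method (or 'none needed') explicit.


Diagnosis: the exact-equation method — because the two cross partials coincide, the form is conservative as written — recover its potential in (w, δ).
- the homogeneous substitution: the ratio of the variables does not determine the slope.
- the exact-equation method: yes — fits the structure here.


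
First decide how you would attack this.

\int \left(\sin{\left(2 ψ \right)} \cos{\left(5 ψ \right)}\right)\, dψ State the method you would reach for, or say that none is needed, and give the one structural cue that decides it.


Best approach: a trigonometric identity — mixed-frequency products such as \sin{\left(2 ψ \right)} \cos{\left(5 ψ \right)} are designed for the product-to-sum formula.


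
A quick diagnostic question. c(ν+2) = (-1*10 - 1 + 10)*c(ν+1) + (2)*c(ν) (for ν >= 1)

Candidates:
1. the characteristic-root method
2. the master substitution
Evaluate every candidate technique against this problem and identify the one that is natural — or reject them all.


Best approach: the characteristic-root method — every coefficient is a fixed number and the forcing is zero — substitute r^ν and read off the root equation.
- the characteristic-root method: yes, a natural case for it.
- the master substitution — there is no divide-the-index recursive argument.


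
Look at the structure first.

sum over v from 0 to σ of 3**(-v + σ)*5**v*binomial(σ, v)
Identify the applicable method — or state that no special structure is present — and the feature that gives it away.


Technique: the binomial theorem — binomial coefficients against complementary powers of 5 and 3: recognize the binomial expansion and resum.


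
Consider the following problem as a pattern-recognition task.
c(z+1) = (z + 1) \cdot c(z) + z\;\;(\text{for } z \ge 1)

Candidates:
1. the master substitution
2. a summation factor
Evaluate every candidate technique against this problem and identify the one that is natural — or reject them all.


Verdict: a summation factor — because the multiplier z + 1 is index-dependent, divide through by its running product and sum the resulting differences.
- the master substitution: no fixed divisor shrinks the index between calls.
- a summation factor: applicable, and directly so.


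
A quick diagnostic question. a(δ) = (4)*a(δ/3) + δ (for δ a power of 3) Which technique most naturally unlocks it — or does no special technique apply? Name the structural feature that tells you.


Method: the master substitution — treat m = log base 3 of δ as the new clock: one recursion step advances m by one while δ scales by 3.


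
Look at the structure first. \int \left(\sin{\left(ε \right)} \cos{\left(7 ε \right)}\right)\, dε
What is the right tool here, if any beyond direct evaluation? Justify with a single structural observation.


Verdict: a trigonometric identity — apply product-to-sum to \sin{\left(ε \right)} \cos{\left(7 ε \right)}: two clean single-angle terms replace one awkward product.


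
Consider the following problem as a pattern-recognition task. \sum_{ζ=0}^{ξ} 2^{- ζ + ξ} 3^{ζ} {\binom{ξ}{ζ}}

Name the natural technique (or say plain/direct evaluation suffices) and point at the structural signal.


Method: the binomial theorem — the binomial coefficients weight matched powers of 3 and 2, which is exactly the expansion of a binomial power.


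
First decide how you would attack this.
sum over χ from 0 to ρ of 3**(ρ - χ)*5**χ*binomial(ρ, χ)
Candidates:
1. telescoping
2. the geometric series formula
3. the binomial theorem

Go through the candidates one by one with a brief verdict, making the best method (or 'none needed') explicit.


Method: the binomial theorem — the summand is term χ of a binomial expansion in 5 and 3; the whole sum is a single power.
- telescoping: as presented, consecutive terms share no shifted copy to cancel against — no rewrite is on display to change that.
- the geometric series formula: the ratio of consecutive terms depends on the index.
- the binomial theorem — a fit — the right tool for this form.


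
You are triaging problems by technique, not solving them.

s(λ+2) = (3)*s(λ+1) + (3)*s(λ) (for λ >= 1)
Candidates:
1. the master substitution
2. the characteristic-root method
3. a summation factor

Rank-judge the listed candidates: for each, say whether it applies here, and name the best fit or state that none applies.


Verdict: the characteristic-root method — try a geometric ansatz r^λ: constant coefficients turn the recurrence into one polynomial equation in r.
- the master substitution: the recursion steps by a constant offset, so exponential reindexing is pointless.
- the characteristic-root method: yes — fits the structure here.
- a summation factor: a summation factor telescopes one-step recursions; this one carries higher-order memory.


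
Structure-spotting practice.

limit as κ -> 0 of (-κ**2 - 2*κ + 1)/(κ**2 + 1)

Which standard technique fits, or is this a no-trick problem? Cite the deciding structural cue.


Verdict: no special technique — the expression is continuous at the evaluation point — substitute directly; no indeterminate form appears.


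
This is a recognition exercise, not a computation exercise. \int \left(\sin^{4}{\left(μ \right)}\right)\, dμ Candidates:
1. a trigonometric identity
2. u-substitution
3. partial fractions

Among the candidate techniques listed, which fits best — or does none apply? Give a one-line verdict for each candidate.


Best approach: a trigonometric identity — reduce \sin^{4}{\left(μ \right)} with the power-reduction formula and the integral becomes first-degree trigonometry.
- a trigonometric identity — applicable, and directly so.
- u-substitution: no subexpression of the integrand serves as a whole-integral substitution inner — individual terms may offer their own, but none carries its derivative as a factor of the full integrand; a working change of variable would have to be constructed from outside the expression.
- partial fractions — there is no rational-function structure to decompose.


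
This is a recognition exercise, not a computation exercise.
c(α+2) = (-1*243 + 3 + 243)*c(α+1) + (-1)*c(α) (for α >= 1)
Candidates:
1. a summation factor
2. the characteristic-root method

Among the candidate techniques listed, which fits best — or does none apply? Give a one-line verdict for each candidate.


Method: the characteristic-root method — try a geometric ansatz r^α: constant coefficients turn the recurrence into one polynomial equation in r.
- a summation factor: the recurrence reaches back more than one step, outside the first-order family a summation factor normalizes.
- the characteristic-root method — a fit — the right tool for this form.


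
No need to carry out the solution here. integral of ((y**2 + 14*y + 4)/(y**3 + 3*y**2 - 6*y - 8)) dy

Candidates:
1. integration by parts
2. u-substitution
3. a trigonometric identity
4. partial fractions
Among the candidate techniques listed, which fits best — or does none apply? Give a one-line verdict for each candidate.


Best approach: partial fractions — the bottom factors while the top stays lower-degree — split into simple fractions and integrate piece by piece.
- integration by parts: there is no nonconstant-polynomial-times-kernel split with an exp, sine, cosine (degree-1 argument), or logarithm partner.
- u-substitution: no subexpression of the integrand pairs with its own derivative as a factor — individual terms may offer their own substitutions, but any change of variable covering the whole integral would have to be constructed from outside the expression.
- a trigonometric identity: no sine or cosine appears, so there is nothing for a trigonometric identity to act on.
- partial fractions — applies; the problem has the shape this method handles.


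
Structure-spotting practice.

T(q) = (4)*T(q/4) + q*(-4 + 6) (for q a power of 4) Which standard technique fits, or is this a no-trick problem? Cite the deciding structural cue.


Technique: the master substitution — treat m = log base 4 of q as the new clock: one recursion step advances m by one while q scales by 4.


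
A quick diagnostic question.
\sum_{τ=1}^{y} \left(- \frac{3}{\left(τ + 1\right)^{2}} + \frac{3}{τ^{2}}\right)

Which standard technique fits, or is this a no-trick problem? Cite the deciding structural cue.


Best approach: telescoping — a difference of consecutive values of one function (\frac{3}{τ^{2}} at one index and the next) — telescoping by construction.


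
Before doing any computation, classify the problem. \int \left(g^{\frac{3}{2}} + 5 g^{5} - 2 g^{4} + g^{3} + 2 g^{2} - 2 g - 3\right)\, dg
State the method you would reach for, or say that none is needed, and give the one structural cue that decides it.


Verdict: no special technique — scan for structure and find none: constant multiples of powers of g, integrate directly.


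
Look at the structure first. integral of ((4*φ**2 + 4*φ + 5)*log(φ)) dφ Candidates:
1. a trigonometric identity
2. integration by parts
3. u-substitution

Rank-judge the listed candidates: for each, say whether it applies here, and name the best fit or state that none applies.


Diagnosis: integration by parts — logs resist antidifferentiation but differentiate beautifully; pair log(φ) with the polynomial 4*φ**2 + 4*φ + 5 via parts.
- a trigonometric identity: there is no trigonometric structure at all — the integrand carries no sine or cosine to rewrite.
- integration by parts — a fit — the right tool for this form.
- u-substitution: no subexpression of the integrand pairs with its own derivative as a factor — individual terms may offer their own substitutions, but any change of variable covering the whole integral would have to be constructed from outside the expression.


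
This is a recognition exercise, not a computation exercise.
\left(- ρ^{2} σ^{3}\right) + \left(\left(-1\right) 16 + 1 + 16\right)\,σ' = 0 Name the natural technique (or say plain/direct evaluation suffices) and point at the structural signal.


Technique: separation of variables — one side of the product carries the independent variable, the other the unknown — the textbook separation shape.


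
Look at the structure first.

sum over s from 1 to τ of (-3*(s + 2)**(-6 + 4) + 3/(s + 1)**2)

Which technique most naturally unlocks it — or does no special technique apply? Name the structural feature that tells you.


Method: telescoping — the summand is 3/(s + 1)**2 minus the same expression shifted by one, so consecutive terms cancel in pairs.


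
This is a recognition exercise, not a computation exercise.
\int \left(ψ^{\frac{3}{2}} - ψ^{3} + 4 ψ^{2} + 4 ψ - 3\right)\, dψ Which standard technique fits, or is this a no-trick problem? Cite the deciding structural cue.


Best approach: no special technique — nothing composite, nothing rational, nothing trigonometric — each constant-multiple power of ψ integrates by the power rule alone.


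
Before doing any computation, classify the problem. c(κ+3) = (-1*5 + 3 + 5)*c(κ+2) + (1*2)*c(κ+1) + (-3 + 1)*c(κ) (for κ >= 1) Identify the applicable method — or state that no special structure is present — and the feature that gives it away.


Technique: the characteristic-root method — this is the constant-coefficient homogeneous case — the whole solution in κ reduces to a polynomial's roots.


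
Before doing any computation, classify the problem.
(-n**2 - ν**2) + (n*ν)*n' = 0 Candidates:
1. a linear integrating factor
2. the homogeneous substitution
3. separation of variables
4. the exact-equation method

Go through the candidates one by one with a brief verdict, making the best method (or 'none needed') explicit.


Verdict: the homogeneous substitution — the slope's numerator and denominator share total degree; set v = n/ν and the equation drops to separable form. This doubles as a Bernoulli equation in the unknown as written; the homogeneous route needs no setup at all.
- a linear integrating factor: the unknown enters nonlinearly (through a power, a denominator, or a transcendental function), which the linear integrating-factor recipe cannot absorb as-is — any repair would come from a preliminary substitution, not the factor.
- the homogeneous substitution: applies; the problem has the shape this method handles.
- separation of variables — no algebra isolates the independent variable on one side and the unknown on the other.
- the exact-equation method: the mixed partial derivatives differ, so the left side is not a total differential.


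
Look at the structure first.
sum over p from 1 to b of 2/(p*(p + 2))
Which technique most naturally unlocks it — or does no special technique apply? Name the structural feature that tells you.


Diagnosis: telescoping — poles of 2/(p*(p + 2)) differ by an integer, the telltale of a telescoping partial-fraction sum.


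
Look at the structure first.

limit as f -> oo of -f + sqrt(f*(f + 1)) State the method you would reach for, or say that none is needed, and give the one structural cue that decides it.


Technique: conjugate multiplication — two divergent pieces with a minus sign between them and a radical in the mix: rationalize sqrt(f*(f + 1)) - f before any limit law applies.


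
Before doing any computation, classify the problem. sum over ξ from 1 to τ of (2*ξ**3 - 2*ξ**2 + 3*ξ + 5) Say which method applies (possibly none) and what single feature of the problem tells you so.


Technique: no special technique — constant-multiple powers of ξ with no cancellation partners and no common ratio — use the standard power-sum formulas.


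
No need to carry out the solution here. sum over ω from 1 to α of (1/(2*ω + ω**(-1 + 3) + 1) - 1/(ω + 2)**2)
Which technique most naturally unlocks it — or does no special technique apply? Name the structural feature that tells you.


Diagnosis: telescoping — consecutive terms evaluate one function at adjacent indices (1/(2*ω + ω**(-1 + 3) + 1) is its current value): one term's tail is the next term's head, so the chain collapses.


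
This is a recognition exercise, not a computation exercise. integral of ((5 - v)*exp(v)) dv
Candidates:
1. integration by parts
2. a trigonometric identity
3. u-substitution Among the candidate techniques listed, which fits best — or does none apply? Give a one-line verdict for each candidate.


Diagnosis: integration by parts — a polynomial factor 5 - v multiplies exp(v); differentiating 5 - v lowers its degree while exp(v) integrates cleanly, so parts wins.
- integration by parts: yes — fits the structure here.
- a trigonometric identity — with no trigonometric functions present, identity rewriting has no target.
- u-substitution: no subexpression of the integrand serves as a whole-integral substitution inner — individual terms may offer their own, but none carries its derivative as a factor of the full integrand; a working change of variable would have to be constructed from outside the expression.


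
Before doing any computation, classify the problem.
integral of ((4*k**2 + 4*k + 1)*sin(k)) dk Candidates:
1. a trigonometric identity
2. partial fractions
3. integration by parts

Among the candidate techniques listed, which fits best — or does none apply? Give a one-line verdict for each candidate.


Verdict: integration by parts — a polynomial factor 4*k**2 + 4*k + 1 multiplies sin(k); differentiating 4*k**2 + 4*k + 1 lowers its degree while sin(k) integrates cleanly, so parts wins.
- a trigonometric identity: the trigonometric factor has no even power to reduce and no cross-frequency product to convert — the standard power-reduction and product-to-sum identities do not engage it.
- partial fractions — the expression is not a ratio of polynomials that decomposes further.
- integration by parts: applies; the problem has the shape this method handles.


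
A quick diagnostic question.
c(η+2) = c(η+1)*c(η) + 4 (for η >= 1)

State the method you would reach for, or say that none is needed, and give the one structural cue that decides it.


Verdict: no special technique — a nonlinear dependence on earlier terms breaks linearity, and with it every superposition-based closed form.


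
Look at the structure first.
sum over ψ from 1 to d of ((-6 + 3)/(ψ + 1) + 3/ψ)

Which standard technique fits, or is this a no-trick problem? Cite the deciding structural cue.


Method: telescoping — spot the paired structure — each term adds 3/ψ and subtracts its successor value, which the next term restores: the definition of a telescoping chain.


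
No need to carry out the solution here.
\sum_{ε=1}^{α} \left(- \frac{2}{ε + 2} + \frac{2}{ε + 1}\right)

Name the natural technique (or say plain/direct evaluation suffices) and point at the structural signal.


Diagnosis: telescoping — the piece each term subtracts is \frac{2}{ε + 1} advanced by one index, and it reappears with a plus sign leading the following term — the sum collapses to its boundary terms.


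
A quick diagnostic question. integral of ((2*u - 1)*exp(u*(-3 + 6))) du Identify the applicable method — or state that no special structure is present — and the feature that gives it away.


Verdict: integration by parts — the integrand splits as 2*u - 1 times exp(u*(-3 + 6)) — repeatedly differentiating the polynomial part kills it, which is the parts ladder.


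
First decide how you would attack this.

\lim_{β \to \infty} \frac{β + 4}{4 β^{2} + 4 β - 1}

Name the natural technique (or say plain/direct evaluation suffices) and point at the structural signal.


Verdict: dominant-term comparison — divide through by the highest power of β; every lower-order term dies and the dominant terms decide the limit. l'Hôpital's at-infinity variant applies to the expression viewed as a single quotient; the leading-term comparison is the direct route.


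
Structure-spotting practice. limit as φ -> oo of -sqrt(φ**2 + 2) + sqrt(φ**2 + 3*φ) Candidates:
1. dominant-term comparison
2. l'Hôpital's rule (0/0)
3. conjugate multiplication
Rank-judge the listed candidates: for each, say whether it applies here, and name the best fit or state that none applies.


Diagnosis: conjugate multiplication — divergence minus divergence hides a finite answer — expose it by pairing sqrt(φ**2 + 3*φ) - sqrt(φ**2 + 2) with its conjugate.
- dominant-term comparison — this limit is not decided by comparing leading-term growth at infinity.
- l'Hôpital's rule (0/0): substitution produces ∞ − ∞ rather than a vanishing quotient; the rule needs a 0/0 ratio to act on.
- conjugate multiplication — yes — fits the structure here.


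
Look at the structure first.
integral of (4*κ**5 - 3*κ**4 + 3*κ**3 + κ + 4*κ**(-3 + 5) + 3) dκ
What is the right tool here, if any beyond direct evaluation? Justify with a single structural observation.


Verdict: no special technique — nothing composite, nothing rational, nothing trigonometric — each constant-multiple power of κ integrates by the power rule alone.


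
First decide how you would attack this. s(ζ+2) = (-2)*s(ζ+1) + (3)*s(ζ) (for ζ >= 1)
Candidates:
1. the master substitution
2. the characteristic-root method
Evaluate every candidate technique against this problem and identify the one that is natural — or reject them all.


Technique: the characteristic-root method — fixed numeric weights on consecutive terms and no forcing term added: the root method in its home territory.
- the master substitution — there is no divide-the-index recursive argument.
- the characteristic-root method: applies; the problem has the shape this method handles.


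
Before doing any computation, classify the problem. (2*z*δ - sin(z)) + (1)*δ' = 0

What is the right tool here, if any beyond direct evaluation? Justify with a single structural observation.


Diagnosis: a linear integrating factor — the equation is linear in δ with coefficient 2*z; multiplying by the integrating factor exp(∫2*z) makes the left side a perfect derivative.


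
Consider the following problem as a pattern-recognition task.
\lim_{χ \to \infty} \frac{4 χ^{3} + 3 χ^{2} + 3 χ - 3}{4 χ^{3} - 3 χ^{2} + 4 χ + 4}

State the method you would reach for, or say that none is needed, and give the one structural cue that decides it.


Method: dominant-term comparison — growth-rate triage: the leading powers of χ decide the limit, everything else is noise. l'Hôpital's at-infinity variant applies to the expression viewed as a single quotient; the leading-term comparison is the direct route.


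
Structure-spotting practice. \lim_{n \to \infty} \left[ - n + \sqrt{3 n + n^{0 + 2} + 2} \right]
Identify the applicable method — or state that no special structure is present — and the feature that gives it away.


Diagnosis: conjugate multiplication — two divergent pieces with a minus sign between them and a radical in the mix: rationalize \sqrt{3 n + n^{0 + 2} + 2} - n before any limit law applies.


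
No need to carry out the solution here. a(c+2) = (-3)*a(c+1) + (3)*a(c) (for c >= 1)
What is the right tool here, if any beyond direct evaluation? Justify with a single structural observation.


Best approach: the characteristic-root method — no index-dependence in the weights and nothing inhomogeneous: classic characteristic-equation setup.


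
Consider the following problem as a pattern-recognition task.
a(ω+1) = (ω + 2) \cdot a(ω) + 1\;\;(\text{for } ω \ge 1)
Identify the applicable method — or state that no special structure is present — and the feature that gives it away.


Technique: a summation factor — rescale the sequence by the product of the weights ω + 2 so far — the recurrence collapses to a plain running sum.


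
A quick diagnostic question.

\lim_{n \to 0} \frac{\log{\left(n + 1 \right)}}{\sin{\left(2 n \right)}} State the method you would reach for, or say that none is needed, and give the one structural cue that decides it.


Best approach: l'Hôpital's rule (0/0) — the 0/0 form at 0 is the signature situation for l'Hôpital's rule. Known elementary limits would finish this too — the rule just bypasses the case analysis.


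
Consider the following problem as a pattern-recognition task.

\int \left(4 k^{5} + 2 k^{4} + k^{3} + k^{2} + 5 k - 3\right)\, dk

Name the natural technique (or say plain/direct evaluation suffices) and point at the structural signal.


Diagnosis: no special technique — nothing composite, nothing rational, nothing trigonometric — each constant-multiple power of k integrates by the power rule alone.


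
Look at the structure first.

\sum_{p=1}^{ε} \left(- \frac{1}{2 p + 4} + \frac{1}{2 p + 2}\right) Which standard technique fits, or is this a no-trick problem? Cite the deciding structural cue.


Diagnosis: telescoping — each term adds \frac{1}{2 p + 2} and subtracts the same expression advanced one index; that subtracted piece cancels against the next term's added copy — only the boundary terms survive.


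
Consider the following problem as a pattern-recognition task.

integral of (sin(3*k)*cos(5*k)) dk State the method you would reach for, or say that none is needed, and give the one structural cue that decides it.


Diagnosis: a trigonometric identity — the identity turns sin(3*k)*cos(5*k) into two lone cosines/sines, each trivially integrable.


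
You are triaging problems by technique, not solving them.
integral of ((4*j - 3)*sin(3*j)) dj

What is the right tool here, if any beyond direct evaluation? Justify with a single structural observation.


Method: integration by parts — a polynomial factor 4*j - 3 multiplies sin(3*j); differentiating 4*j - 3 lowers its degree while sin(3*j) integrates cleanly, so parts wins.


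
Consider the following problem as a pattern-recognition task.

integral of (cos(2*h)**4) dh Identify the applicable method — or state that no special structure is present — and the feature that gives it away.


Best approach: a trigonometric identity — even powers like cos(2*h)**4 never integrate directly; the half-angle identity lowers the degree first.


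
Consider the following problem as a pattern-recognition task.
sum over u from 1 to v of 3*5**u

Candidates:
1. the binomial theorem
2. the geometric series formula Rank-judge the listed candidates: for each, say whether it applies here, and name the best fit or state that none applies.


Verdict: the geometric series formula — consecutive terms stand in a fixed index-free ratio — the geometric sum formula closes it.
- the binomial theorem: there is no pair of bases whose matched powers would reassemble into a single binomial power.
- the geometric series formula: applies; the problem has the shape this method handles.


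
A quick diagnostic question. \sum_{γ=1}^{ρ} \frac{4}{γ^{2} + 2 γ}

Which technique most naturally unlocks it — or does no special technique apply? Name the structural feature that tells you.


Best approach: telescoping — \frac{4}{γ^{2} + 2 γ} is a collapsed telescope: expand it into simple fractions to see the cancellation.


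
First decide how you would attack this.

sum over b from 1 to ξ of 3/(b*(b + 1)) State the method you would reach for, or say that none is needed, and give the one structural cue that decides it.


Verdict: telescoping — 3/(b*(b + 1)) hides a difference of shifted reciprocals — decompose it and the middle of the sum vanishes.


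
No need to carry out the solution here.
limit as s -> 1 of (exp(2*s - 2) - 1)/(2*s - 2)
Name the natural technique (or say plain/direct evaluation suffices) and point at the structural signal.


Technique: l'Hôpital's rule (0/0) — both numerator and denominator vanish at 1: the genuine 0/0 indeterminate that l'Hôpital exists for. A first-order expansion at the point is an equally standard path; the rule packages it.


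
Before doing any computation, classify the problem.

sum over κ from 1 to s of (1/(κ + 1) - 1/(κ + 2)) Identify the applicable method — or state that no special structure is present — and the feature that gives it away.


Best approach: telescoping — the summand is built as 1/(κ + 1) minus its own successor — adjacent terms annihilate down the line.


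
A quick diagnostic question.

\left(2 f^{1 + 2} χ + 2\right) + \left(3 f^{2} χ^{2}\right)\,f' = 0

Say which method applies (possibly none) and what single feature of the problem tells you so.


Technique: the exact-equation method — equality of cross partials is the green light — assemble the potential function term by term.


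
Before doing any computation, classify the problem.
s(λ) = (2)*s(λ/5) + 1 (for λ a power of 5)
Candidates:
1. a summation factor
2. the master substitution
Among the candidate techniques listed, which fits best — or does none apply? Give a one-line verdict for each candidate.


Verdict: the master substitution — the argument contracts 5-fold per step: reindex λ exponentially and solve the linear recurrence in the new index.
- a summation factor: the recursion divides its index rather than shifting it — there is no previous-term chain for a summation factor to telescope.
- the master substitution: yes, a natural case for it.


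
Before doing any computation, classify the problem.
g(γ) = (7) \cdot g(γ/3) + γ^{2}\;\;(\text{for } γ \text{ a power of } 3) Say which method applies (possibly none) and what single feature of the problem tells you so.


Verdict: the master substitution — treat m = log base 3 of γ as the new clock: one recursion step advances m by one while γ scales by 3.


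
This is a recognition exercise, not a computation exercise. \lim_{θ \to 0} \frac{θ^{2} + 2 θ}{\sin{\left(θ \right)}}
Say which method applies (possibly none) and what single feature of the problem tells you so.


Diagnosis: l'Hôpital's rule (0/0) — substituting 0 gives 0 over 0; differentiate top and bottom once and re-evaluate. A local series expansion at the point resolves it as well; the rule is the packaged version of that step.


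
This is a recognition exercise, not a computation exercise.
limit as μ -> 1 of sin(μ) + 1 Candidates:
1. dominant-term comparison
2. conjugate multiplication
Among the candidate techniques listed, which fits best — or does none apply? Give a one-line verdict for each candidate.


Technique: no special technique — no zero denominators, no indeterminate clash at 1 — substitute and read off the value.
- dominant-term comparison: no ranking of term growth rates resolves the limit here.
- conjugate multiplication — rationalization has no target — no divergent radical difference appears.
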